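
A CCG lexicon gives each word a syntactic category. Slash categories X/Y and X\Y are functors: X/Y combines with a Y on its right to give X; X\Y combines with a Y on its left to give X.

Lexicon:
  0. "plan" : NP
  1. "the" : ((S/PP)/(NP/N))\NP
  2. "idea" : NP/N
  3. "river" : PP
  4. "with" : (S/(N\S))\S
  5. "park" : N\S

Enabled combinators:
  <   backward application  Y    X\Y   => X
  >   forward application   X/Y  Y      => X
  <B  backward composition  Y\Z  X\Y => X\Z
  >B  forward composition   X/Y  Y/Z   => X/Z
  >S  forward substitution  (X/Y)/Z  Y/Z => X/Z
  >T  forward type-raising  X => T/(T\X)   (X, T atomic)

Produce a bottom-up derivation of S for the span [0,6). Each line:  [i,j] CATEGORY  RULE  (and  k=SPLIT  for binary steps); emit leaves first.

[0,1] NP  lex  "plan"
[1,2] ((S/PP)/(NP/N))\NP  lex  "the"
[0,2] (S/PP)/(NP/N)  <  k=1
[2,3] NP/N  lex  "idea"
[0,3] S/PP  >  k=2
[3,4] PP  lex  "river"
[0,4] S  >  k=3
[4,5] (S/(N\S))\S  lex  "with"
[0,5] S/(N\S)  <  k=4
[5,6] N\S  lex  "park"
[0,6] S  >  k=5

[0,6] S   >
  [0,5] S/(N\S)   <
    [0,4] S   >
      [0,3] S/PP   >
        [0,2] (S/PP)/(NP/N)   <
          [0,1] "plan" : NP
          [1,2] "the" : ((S/PP)/(NP/N))\NP
        [2,3] "idea" : NP/N
      [3,4] "river" : PP
    [4,5] "with" : (S/(N\S))\S
  [5,6] "park" : N\S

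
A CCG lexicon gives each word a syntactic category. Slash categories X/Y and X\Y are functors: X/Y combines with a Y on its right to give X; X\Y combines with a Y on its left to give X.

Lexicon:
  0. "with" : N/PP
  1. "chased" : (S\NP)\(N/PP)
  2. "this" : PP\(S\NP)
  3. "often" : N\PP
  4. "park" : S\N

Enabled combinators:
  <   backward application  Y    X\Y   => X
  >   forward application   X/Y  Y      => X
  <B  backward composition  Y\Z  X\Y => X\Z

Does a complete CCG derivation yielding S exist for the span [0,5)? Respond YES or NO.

[0,5] S   <
  [0,3] PP   <
    [0,2] S\NP   <
      [0,1] "with" : N/PP
      [1,2] "chased" : (S\NP)\(N/PP)
    [2,3] "this" : PP\(S\NP)
  [3,5] S\PP   <B
    [3,4] "often" : N\PP
    [4,5] "park" : S\N

YES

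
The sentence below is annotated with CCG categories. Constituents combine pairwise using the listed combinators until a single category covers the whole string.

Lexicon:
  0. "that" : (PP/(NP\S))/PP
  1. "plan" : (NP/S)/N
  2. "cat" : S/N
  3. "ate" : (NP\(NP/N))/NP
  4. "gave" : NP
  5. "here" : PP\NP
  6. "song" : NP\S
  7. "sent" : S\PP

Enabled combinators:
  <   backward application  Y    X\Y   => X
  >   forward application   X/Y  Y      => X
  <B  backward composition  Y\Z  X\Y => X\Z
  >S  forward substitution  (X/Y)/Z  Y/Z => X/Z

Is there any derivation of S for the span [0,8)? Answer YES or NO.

[0,8] S   <
  [0,7] PP   >
    [0,6] PP/(NP\S)   >
      [0,1] "that" : (PP/(NP\S))/PP
      [1,6] PP   <
        [1,5] NP   <
          [1,3] NP/N   >S
            [1,2] "plan" : (NP/S)/N
            [2,3] "cat" : S/N
          [3,5] NP\(NP/N)   >
            [3,4] "ate" : (NP\(NP/N))/NP
            [4,5] "gave" : NP
        [5,6] "here" : PP\NP
    [6,7] "song" : NP\S
  [7,8] "sent" : S\PP

YES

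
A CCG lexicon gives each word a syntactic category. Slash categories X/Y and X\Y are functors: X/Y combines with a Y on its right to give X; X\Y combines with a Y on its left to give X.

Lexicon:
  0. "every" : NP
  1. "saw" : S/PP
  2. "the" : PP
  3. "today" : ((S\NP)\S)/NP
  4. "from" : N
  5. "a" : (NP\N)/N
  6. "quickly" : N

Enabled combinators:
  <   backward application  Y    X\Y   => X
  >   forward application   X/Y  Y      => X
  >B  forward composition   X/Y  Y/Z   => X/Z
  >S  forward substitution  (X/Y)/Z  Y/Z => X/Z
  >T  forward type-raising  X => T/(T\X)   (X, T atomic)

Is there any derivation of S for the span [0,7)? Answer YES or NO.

YES

[0,7] S   <
  [0,1] "every" : NP
  [1,7] S\NP   <
    [1,3] S   >
      [1,2] "saw" : S/PP
      [2,3] "the" : PP
    [3,7] (S\NP)\S   >
      [3,4] "today" : ((S\NP)\S)/NP
      [4,7] NP   <
        [4,5] "from" : N
        [5,7] NP\N   >
          [5,6] "a" : (NP\N)/N
          [6,7] "quickly" : N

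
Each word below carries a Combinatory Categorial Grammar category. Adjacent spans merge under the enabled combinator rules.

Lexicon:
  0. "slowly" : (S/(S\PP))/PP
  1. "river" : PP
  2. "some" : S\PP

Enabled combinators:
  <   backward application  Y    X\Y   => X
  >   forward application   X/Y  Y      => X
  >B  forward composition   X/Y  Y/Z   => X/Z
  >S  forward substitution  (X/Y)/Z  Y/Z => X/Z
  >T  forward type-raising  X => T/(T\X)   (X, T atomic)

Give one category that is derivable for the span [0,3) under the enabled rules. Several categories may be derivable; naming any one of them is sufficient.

[0,3] S   >
  [0,2] S/(S\PP)   >
    [0,1] "slowly" : (S/(S\PP))/PP
    [1,2] "river" : PP
  [2,3] "some" : S\PP

S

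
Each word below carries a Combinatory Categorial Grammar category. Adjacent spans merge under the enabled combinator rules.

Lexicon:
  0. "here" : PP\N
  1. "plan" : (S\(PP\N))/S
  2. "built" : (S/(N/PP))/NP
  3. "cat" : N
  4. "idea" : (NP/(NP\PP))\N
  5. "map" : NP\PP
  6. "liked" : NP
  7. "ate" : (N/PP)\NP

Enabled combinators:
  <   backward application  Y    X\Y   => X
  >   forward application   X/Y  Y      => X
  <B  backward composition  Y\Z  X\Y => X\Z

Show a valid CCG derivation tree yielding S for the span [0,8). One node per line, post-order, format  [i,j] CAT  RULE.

[0,8] S   <
  [0,1] "here" : PP\N
  [1,8] S\(PP\N)   >
    [1,2] "plan" : (S\(PP\N))/S
    [2,8] S   >
      [2,6] S/(N/PP)   >
        [2,3] "built" : (S/(N/PP))/NP
        [3,6] NP   >
          [3,5] NP/(NP\PP)   <
            [3,4] "cat" : N
            [4,5] "idea" : (NP/(NP\PP))\N
          [5,6] "map" : NP\PP
      [6,8] N/PP   <
        [6,7] "liked" : NP
        [7,8] "ate" : (N/PP)\NP

[0,1] PP\N  lex  "here"
[1,2] (S\(PP\N))/S  lex  "plan"
[2,3] (S/(N/PP))/NP  lex  "built"
[3,4] N  lex  "cat"
[4,5] (NP/(NP\PP))\N  lex  "idea"
[3,5] NP/(NP\PP)  <  k=4
[5,6] NP\PP  lex  "map"
[3,6] NP  >  k=5
[2,6] S/(N/PP)  >  k=3
[6,7] NP  lex  "liked"
[7,8] (N/PP)\NP  lex  "ate"
[6,8] N/PP  <  k=7
[2,8] S  >  k=6
[1,8] S\(PP\N)  >  k=2
[0,8] S  <  k=1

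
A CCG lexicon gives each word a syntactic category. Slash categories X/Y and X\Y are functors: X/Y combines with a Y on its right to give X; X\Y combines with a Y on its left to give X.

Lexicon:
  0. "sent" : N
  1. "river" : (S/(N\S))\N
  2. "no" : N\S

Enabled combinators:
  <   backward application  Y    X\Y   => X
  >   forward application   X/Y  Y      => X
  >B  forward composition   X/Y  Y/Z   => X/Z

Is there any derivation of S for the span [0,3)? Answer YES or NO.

[0,3] S   >
  [0,2] S/(N\S)   <
    [0,1] "sent" : N
    [1,2] "river" : (S/(N\S))\N
  [2,3] "no" : N\S

YES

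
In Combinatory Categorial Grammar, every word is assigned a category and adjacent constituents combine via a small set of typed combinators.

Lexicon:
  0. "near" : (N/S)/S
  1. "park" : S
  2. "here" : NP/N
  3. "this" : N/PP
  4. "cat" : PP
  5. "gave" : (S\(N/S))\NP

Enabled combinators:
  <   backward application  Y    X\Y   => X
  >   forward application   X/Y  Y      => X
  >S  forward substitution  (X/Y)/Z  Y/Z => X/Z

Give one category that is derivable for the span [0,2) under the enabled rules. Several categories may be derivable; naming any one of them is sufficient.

[0,6] S   <
  [0,2] N/S   >
    [0,1] "near" : (N/S)/S
    [1,2] "park" : S
  [2,6] S\(N/S)   <
    [2,5] NP   >
      [2,3] "here" : NP/N
      [3,5] N   >
        [3,4] "this" : N/PP
        [4,5] "cat" : PP
    [5,6] "gave" : (S\(N/S))\NP

N/S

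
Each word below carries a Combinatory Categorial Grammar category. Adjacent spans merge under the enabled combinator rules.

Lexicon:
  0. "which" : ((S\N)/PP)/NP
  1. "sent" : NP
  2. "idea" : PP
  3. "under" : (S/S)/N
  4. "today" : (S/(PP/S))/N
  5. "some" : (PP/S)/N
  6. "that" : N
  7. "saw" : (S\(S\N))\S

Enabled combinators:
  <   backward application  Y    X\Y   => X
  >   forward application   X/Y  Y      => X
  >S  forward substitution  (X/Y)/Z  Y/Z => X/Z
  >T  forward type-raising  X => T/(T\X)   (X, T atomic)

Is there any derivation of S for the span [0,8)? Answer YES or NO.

[0,8] S   <
  [0,3] S\N   >
    [0,2] (S\N)/PP   >
      [0,1] "which" : ((S\N)/PP)/NP
      [1,2] "sent" : NP
    [2,3] "idea" : PP
  [3,8] S\(S\N)   <
    [3,7] S   >
      [3,6] S/N   >S
        [3,4] "under" : (S/S)/N
        [4,6] S/N   >S
          [4,5] "today" : (S/(PP/S))/N
          [5,6] "some" : (PP/S)/N
      [6,7] "that" : N
    [7,8] "saw" : (S\(S\N))\S

YES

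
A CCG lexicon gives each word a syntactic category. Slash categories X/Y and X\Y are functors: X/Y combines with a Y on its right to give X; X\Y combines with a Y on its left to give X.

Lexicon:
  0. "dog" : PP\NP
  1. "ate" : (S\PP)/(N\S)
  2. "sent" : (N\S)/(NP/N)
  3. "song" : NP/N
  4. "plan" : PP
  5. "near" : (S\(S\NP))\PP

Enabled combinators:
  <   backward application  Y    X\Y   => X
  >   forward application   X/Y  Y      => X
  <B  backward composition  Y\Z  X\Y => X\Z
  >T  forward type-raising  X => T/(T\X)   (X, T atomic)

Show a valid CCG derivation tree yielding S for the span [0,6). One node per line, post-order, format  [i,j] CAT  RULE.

[0,1] PP\NP  lex  "dog"
[1,2] (S\PP)/(N\S)  lex  "ate"
[2,3] (N\S)/(NP/N)  lex  "sent"
[3,4] NP/N  lex  "song"
[2,4] N\S  >  k=3
[1,4] S\PP  >  k=2
[0,4] S\NP  <B  k=1
[4,5] PP  lex  "plan"
[5,6] (S\(S\NP))\PP  lex  "near"
[4,6] S\(S\NP)  <  k=5
[0,6] S  <  k=4

[0,6] S   <
  [0,4] S\NP   <B
    [0,1] "dog" : PP\NP
    [1,4] S\PP   >
      [1,2] "ate" : (S\PP)/(N\S)
      [2,4] N\S   >
        [2,3] "sent" : (N\S)/(NP/N)
        [3,4] "song" : NP/N
  [4,6] S\(S\NP)   <
    [4,5] "plan" : PP
    [5,6] "near" : (S\(S\NP))\PP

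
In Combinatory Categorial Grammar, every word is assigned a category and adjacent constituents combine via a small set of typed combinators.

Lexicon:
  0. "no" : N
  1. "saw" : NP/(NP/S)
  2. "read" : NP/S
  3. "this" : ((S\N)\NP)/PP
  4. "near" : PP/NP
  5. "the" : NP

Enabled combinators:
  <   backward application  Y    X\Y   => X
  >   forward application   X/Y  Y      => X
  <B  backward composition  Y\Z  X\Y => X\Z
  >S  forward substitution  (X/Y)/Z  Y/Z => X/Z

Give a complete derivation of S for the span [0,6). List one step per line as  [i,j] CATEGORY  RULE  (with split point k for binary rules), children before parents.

[0,6] S   <
  [0,1] "no" : N
  [1,6] S\N   <
    [1,3] NP   >
      [1,2] "saw" : NP/(NP/S)
      [2,3] "read" : NP/S
    [3,6] (S\N)\NP   >
      [3,4] "this" : ((S\N)\NP)/PP
      [4,6] PP   >
        [4,5] "near" : PP/NP
        [5,6] "the" : NP

[0,1] N  lex  "no"
[1,2] NP/(NP/S)  lex  "saw"
[2,3] NP/S  lex  "read"
[1,3] NP  >  k=2
[3,4] ((S\N)\NP)/PP  lex  "this"
[4,5] PP/NP  lex  "near"
[5,6] NP  lex  "the"
[4,6] PP  >  k=5
[3,6] (S\N)\NP  >  k=4
[1,6] S\N  <  k=3
[0,6] S  <  k=1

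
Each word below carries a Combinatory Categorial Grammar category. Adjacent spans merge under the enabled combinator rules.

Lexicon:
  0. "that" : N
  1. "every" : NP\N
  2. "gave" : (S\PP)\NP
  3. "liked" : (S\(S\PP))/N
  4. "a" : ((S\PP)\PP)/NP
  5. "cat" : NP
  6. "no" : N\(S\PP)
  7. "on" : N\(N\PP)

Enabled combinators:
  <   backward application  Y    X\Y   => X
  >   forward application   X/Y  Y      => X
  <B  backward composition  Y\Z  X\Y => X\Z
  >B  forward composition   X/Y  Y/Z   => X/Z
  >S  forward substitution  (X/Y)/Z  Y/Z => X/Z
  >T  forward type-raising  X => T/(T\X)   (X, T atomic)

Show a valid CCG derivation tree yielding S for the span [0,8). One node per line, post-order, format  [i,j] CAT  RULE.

[0,8] S   <
  [0,3] S\PP   <
    [0,2] NP   >
      [0,1] NP/(NP\N)   >T
        [0,1] "that" : N
      [1,2] "every" : NP\N
    [2,3] "gave" : (S\PP)\NP
  [3,8] S\(S\PP)   >
    [3,4] "liked" : (S\(S\PP))/N
    [4,8] N   <
      [4,7] N\PP   <B
        [4,6] (S\PP)\PP   >
          [4,5] "a" : ((S\PP)\PP)/NP
          [5,6] "cat" : NP
        [6,7] "no" : N\(S\PP)
      [7,8] "on" : N\(N\PP)

[0,1] N  lex  "that"
[0,1] NP/(NP\N)  >T
[1,2] NP\N  lex  "every"
[0,2] NP  >  k=1
[2,3] (S\PP)\NP  lex  "gave"
[0,3] S\PP  <  k=2
[3,4] (S\(S\PP))/N  lex  "liked"
[4,5] ((S\PP)\PP)/NP  lex  "a"
[5,6] NP  lex  "cat"
[4,6] (S\PP)\PP  >  k=5
[6,7] N\(S\PP)  lex  "no"
[4,7] N\PP  <B  k=6
[7,8] N\(N\PP)  lex  "on"
[4,8] N  <  k=7
[3,8] S\(S\PP)  >  k=4
[0,8] S  <  k=3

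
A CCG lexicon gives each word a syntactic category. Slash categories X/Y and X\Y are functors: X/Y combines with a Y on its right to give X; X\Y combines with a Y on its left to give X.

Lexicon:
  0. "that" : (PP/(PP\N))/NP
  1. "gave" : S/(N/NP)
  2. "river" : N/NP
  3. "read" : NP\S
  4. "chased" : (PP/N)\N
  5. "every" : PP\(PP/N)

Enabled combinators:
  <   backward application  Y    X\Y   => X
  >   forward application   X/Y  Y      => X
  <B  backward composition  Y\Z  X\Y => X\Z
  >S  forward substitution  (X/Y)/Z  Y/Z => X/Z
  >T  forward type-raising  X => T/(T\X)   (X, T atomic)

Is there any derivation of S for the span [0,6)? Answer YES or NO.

NO

(PP/(PP\N))/NP S/(N/NP) N/NP NP\S (PP/N)\N PP\(PP/N)
CKY chart[0,6] = {N/(N\PP), NP/(NP\PP), PP, PP/(PP\PP), S/(S\PP)}; S ∉ chart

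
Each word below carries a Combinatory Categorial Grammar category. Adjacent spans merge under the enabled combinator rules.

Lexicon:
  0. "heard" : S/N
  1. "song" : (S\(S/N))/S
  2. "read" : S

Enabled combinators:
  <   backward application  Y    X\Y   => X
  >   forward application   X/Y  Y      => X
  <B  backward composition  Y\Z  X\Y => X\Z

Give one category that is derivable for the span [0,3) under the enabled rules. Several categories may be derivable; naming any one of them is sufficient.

S

[0,3] S   <
  [0,1] "heard" : S/N
  [1,3] S\(S/N)   >
    [1,2] "song" : (S\(S/N))/S
    [2,3] "read" : S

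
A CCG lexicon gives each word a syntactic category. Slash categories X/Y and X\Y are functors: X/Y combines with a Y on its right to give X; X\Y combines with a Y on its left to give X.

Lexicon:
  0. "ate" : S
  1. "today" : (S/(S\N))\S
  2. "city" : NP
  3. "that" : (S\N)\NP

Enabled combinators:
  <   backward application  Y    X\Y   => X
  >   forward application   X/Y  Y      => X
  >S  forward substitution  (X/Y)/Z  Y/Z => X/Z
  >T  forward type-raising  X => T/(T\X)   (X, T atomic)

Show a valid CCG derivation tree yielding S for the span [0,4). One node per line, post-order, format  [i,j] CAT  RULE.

[0,4] S   >
  [0,2] S/(S\N)   <
    [0,1] "ate" : S
    [1,2] "today" : (S/(S\N))\S
  [2,4] S\N   <
    [2,3] "city" : NP
    [3,4] "that" : (S\N)\NP

[0,1] S  lex  "ate"
[1,2] (S/(S\N))\S  lex  "today"
[0,2] S/(S\N)  <  k=1
[2,3] NP  lex  "city"
[3,4] (S\N)\NP  lex  "that"
[2,4] S\N  <  k=3
[0,4] S  >  k=2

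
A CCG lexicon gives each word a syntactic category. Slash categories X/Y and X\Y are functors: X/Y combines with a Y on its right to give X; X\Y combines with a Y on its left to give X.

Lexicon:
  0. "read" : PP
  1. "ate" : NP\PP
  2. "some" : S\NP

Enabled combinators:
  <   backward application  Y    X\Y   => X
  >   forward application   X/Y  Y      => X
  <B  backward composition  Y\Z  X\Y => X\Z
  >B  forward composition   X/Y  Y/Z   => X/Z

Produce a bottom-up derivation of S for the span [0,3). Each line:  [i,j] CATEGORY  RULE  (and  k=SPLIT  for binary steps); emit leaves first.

[0,3] S   <
  [0,1] "read" : PP
  [1,3] S\PP   <B
    [1,2] "ate" : NP\PP
    [2,3] "some" : S\NP

[0,1] PP  lex  "read"
[1,2] NP\PP  lex  "ate"
[2,3] S\NP  lex  "some"
[1,3] S\PP  <B  k=2
[0,3] S  <  k=1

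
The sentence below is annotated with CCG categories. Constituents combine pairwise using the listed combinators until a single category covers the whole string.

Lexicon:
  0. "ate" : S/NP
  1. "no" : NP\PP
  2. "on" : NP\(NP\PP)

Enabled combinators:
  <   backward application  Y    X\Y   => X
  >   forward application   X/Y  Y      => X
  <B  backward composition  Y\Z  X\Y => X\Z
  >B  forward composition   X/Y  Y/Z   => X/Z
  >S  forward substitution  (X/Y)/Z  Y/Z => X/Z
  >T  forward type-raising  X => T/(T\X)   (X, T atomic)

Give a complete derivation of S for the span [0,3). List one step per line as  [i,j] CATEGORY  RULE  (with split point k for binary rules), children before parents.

[0,3] S   >
  [0,1] "ate" : S/NP
  [1,3] NP   <
    [1,2] "no" : NP\PP
    [2,3] "on" : NP\(NP\PP)

[0,1] S/NP  lex  "ate"
[1,2] NP\PP  lex  "no"
[2,3] NP\(NP\PP)  lex  "on"
[1,3] NP  <  k=2
[0,3] S  >  k=1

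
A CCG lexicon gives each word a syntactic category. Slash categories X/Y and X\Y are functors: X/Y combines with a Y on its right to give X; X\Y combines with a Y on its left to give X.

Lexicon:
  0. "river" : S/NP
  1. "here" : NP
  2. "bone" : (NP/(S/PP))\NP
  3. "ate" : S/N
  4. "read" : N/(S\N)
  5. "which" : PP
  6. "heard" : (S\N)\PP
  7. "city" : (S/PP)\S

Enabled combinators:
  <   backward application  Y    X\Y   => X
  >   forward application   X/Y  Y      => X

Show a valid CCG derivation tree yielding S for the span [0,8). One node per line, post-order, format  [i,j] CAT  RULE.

[0,8] S   >
  [0,1] "river" : S/NP
  [1,8] NP   >
    [1,3] NP/(S/PP)   <
      [1,2] "here" : NP
      [2,3] "bone" : (NP/(S/PP))\NP
    [3,8] S/PP   <
      [3,7] S   >
        [3,4] "ate" : S/N
        [4,7] N   >
          [4,5] "read" : N/(S\N)
          [5,7] S\N   <
            [5,6] "which" : PP
            [6,7] "heard" : (S\N)\PP
      [7,8] "city" : (S/PP)\S

[0,1] S/NP  lex  "river"
[1,2] NP  lex  "here"
[2,3] (NP/(S/PP))\NP  lex  "bone"
[1,3] NP/(S/PP)  <  k=2
[3,4] S/N  lex  "ate"
[4,5] N/(S\N)  lex  "read"
[5,6] PP  lex  "which"
[6,7] (S\N)\PP  lex  "heard"
[5,7] S\N  <  k=6
[4,7] N  >  k=5
[3,7] S  >  k=4
[7,8] (S/PP)\S  lex  "city"
[3,8] S/PP  <  k=7
[1,8] NP  >  k=3
[0,8] S  >  k=1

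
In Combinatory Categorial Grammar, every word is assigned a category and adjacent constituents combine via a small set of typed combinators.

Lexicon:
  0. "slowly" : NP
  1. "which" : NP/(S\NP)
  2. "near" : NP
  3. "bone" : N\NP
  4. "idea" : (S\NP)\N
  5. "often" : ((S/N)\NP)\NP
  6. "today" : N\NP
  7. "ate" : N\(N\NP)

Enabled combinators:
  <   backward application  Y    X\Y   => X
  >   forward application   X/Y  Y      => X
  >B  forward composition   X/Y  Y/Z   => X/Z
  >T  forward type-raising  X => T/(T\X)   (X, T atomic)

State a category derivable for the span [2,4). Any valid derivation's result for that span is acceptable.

N

[0,8] S   >
  [0,6] S/N   <
    [0,1] "slowly" : NP
    [1,6] (S/N)\NP   <
      [1,5] NP   >
        [1,2] "which" : NP/(S\NP)
        [2,5] S\NP   <
          [2,4] N   >
            [2,3] N/(N\NP)   >T
              [2,3] "near" : NP
            [3,4] "bone" : N\NP
          [4,5] "idea" : (S\NP)\N
      [5,6] "often" : ((S/N)\NP)\NP
  [6,8] N   <
    [6,7] "today" : N\NP
    [7,8] "ate" : N\(N\NP)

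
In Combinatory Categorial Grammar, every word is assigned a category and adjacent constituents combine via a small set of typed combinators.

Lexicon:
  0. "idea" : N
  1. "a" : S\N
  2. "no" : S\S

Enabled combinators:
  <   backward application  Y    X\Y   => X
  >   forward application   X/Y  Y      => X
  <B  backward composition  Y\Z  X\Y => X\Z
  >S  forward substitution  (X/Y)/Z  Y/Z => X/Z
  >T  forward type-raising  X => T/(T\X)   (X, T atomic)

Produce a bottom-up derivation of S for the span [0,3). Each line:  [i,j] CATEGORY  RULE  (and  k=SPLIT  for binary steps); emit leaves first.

[0,3] S   <
  [0,1] "idea" : N
  [1,3] S\N   <B
    [1,2] "a" : S\N
    [2,3] "no" : S\S

[0,1] N  lex  "idea"
[1,2] S\N  lex  "a"
[2,3] S\S  lex  "no"
[1,3] S\N  <B  k=2
[0,3] S  <  k=1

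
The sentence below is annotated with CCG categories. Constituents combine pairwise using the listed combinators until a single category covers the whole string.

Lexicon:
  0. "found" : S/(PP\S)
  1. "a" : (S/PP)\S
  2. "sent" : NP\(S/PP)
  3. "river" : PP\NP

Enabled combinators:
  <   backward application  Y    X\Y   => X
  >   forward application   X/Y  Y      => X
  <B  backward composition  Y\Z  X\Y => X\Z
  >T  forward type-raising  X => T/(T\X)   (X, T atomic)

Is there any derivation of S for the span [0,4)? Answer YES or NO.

YES

[0,4] S   >
  [0,1] "found" : S/(PP\S)
  [1,4] PP\S   <B
    [1,3] NP\S   <B
      [1,2] "a" : (S/PP)\S
      [2,3] "sent" : NP\(S/PP)
    [3,4] "river" : PP\NP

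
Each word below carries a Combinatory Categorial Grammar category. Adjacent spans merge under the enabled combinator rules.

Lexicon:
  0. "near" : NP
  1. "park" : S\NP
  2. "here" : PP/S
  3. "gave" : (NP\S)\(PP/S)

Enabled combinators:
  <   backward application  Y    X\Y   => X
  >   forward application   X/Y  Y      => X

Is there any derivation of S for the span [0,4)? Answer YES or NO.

NO

NP S\NP PP/S (NP\S)\(PP/S)
CKY chart[0,4] = {NP}; S ∉ chart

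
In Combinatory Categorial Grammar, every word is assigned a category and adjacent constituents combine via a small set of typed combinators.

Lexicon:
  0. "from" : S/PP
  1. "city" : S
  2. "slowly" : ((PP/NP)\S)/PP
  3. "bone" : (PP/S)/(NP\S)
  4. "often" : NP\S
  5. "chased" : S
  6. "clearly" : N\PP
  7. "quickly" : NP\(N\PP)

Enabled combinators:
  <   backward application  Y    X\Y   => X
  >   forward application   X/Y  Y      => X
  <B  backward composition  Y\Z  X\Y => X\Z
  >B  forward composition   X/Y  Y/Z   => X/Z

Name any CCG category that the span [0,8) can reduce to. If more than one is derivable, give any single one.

S

[0,8] S   >
  [0,6] S/NP   >B
    [0,1] "from" : S/PP
    [1,6] PP/NP   <
      [1,2] "city" : S
      [2,6] (PP/NP)\S   >
        [2,3] "slowly" : ((PP/NP)\S)/PP
        [3,6] PP   >
          [3,5] PP/S   >
            [3,4] "bone" : (PP/S)/(NP\S)
            [4,5] "often" : NP\S
          [5,6] "chased" : S
  [6,8] NP   <
    [6,7] "clearly" : N\PP
    [7,8] "quickly" : NP\(N\PP)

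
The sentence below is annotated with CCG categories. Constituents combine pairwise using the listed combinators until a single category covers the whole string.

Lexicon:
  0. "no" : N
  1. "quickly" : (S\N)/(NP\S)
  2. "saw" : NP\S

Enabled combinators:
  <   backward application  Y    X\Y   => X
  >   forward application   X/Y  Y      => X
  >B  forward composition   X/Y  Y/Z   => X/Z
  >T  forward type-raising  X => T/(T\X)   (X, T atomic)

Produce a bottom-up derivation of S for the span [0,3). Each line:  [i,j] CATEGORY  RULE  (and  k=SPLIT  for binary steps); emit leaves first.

[0,1] N  lex  "no"
[0,1] S/(S\N)  >T
[1,2] (S\N)/(NP\S)  lex  "quickly"
[2,3] NP\S  lex  "saw"
[1,3] S\N  >  k=2
[0,3] S  >  k=1

[0,3] S   >
  [0,1] S/(S\N)   >T
    [0,1] "no" : N
  [1,3] S\N   >
    [1,2] "quickly" : (S\N)/(NP\S)
    [2,3] "saw" : NP\S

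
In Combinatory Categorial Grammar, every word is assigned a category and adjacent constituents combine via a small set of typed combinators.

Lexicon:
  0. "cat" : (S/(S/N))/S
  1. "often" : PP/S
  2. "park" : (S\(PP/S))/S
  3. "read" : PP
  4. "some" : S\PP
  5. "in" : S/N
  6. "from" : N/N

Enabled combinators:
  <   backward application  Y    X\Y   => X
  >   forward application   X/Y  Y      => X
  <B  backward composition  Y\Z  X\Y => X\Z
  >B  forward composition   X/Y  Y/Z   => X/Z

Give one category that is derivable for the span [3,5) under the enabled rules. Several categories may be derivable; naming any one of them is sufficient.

S

[0,7] S   >
  [0,5] S/(S/N)   >
    [0,1] "cat" : (S/(S/N))/S
    [1,5] S   <
      [1,2] "often" : PP/S
      [2,5] S\(PP/S)   >
        [2,3] "park" : (S\(PP/S))/S
        [3,5] S   <
          [3,4] "read" : PP
          [4,5] "some" : S\PP
  [5,7] S/N   >B
    [5,6] "in" : S/N
    [6,7] "from" : N/N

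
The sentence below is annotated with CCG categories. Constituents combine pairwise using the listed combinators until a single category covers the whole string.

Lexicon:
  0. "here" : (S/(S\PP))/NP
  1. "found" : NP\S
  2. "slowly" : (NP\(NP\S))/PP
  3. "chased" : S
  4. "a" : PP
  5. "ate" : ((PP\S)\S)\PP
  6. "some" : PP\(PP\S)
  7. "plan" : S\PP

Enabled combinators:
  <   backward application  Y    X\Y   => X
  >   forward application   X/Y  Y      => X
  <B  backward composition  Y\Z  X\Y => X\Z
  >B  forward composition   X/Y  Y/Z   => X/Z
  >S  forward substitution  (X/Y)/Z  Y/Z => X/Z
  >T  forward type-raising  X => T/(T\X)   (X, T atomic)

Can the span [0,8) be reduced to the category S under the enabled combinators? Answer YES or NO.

[0,8] S   >
  [0,7] S/(S\PP)   >
    [0,1] "here" : (S/(S\PP))/NP
    [1,7] NP   <
      [1,2] "found" : NP\S
      [2,7] NP\(NP\S)   >
        [2,3] "slowly" : (NP\(NP\S))/PP
        [3,7] PP   <
          [3,6] PP\S   <
            [3,4] "chased" : S
            [4,6] (PP\S)\S   <
              [4,5] "a" : PP
              [5,6] "ate" : ((PP\S)\S)\PP
          [6,7] "some" : PP\(PP\S)
  [7,8] "plan" : S\PP

YES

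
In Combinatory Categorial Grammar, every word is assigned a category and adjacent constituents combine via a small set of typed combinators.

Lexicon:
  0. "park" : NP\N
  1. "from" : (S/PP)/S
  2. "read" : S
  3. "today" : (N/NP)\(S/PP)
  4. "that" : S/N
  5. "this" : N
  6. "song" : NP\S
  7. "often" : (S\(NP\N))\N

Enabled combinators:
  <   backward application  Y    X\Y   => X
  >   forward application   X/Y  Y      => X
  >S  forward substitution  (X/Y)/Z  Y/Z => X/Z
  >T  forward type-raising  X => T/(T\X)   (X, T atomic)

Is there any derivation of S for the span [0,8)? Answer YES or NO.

YES

[0,8] S   <
  [0,1] "park" : NP\N
  [1,8] S\(NP\N)   <
    [1,7] N   >
      [1,4] N/NP   <
        [1,3] S/PP   >
          [1,2] "from" : (S/PP)/S
          [2,3] "read" : S
        [3,4] "today" : (N/NP)\(S/PP)
      [4,7] NP   <
        [4,6] S   >
          [4,5] "that" : S/N
          [5,6] "this" : N
        [6,7] "song" : NP\S
    [7,8] "often" : (S\(NP\N))\N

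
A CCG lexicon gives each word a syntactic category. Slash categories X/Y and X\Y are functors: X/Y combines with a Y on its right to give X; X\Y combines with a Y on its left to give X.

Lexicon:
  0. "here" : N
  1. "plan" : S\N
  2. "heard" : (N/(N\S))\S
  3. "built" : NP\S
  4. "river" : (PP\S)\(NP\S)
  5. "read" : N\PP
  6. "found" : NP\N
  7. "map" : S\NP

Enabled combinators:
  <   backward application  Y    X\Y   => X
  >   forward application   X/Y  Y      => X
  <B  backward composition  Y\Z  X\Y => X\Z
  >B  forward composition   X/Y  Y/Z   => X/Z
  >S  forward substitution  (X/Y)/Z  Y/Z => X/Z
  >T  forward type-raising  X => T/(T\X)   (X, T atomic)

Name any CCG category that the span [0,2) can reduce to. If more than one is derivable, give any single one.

[0,8] S   <
  [0,6] N   >
    [0,3] N/(N\S)   <
      [0,2] S   >
        [0,1] S/(S\N)   >T
          [0,1] "here" : N
        [1,2] "plan" : S\N
      [2,3] "heard" : (N/(N\S))\S
    [3,6] N\S   <B
      [3,5] PP\S   <
        [3,4] "built" : NP\S
        [4,5] "river" : (PP\S)\(NP\S)
      [5,6] "read" : N\PP
  [6,8] S\N   <B
    [6,7] "found" : NP\N
    [7,8] "map" : S\NP

S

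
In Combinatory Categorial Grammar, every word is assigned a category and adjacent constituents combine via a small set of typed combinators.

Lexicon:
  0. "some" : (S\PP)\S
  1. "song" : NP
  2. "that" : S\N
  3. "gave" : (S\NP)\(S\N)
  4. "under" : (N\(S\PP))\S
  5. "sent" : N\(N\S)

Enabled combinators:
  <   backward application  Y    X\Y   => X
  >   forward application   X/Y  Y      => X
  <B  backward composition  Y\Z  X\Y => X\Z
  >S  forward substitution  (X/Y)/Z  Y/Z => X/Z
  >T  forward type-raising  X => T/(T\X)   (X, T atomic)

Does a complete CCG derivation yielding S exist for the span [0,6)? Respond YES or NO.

(S\PP)\S NP S\N (S\NP)\(S\N) (N\(S\PP))\S N\(N\S)
CKY chart[0,6] = {N, N/(N\N), NP/(NP\N), PP/(PP\N), S/(S\N)}; S ∉ chart

NO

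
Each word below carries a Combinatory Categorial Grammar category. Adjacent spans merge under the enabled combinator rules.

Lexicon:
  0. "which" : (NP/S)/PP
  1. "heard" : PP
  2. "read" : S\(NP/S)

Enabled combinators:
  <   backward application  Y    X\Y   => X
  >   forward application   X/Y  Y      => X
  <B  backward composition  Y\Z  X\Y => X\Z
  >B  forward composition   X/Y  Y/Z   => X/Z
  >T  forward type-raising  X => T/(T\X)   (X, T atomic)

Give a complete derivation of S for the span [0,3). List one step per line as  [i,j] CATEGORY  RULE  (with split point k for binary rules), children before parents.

[0,1] (NP/S)/PP  lex  "which"
[1,2] PP  lex  "heard"
[0,2] NP/S  >  k=1
[2,3] S\(NP/S)  lex  "read"
[0,3] S  <  k=2

[0,3] S   <
  [0,2] NP/S   >
    [0,1] "which" : (NP/S)/PP
    [1,2] "heard" : PP
  [2,3] "read" : S\(NP/S)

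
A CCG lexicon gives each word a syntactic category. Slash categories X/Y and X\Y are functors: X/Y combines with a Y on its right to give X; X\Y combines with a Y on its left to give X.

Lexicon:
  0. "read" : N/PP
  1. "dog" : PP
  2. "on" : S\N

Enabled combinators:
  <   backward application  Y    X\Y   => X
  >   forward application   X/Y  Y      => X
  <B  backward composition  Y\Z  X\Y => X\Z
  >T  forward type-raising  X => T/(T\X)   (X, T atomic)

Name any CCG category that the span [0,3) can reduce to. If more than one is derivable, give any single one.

[0,3] S   <
  [0,2] N   >
    [0,1] "read" : N/PP
    [1,2] "dog" : PP
  [2,3] "on" : S\N

S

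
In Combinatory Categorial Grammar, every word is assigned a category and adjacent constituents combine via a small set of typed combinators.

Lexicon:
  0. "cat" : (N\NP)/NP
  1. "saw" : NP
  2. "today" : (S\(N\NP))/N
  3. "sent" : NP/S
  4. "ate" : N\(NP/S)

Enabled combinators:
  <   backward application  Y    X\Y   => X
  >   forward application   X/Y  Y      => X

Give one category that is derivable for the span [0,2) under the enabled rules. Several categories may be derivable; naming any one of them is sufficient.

[0,5] S   <
  [0,2] N\NP   >
    [0,1] "cat" : (N\NP)/NP
    [1,2] "saw" : NP
  [2,5] S\(N\NP)   >
    [2,3] "today" : (S\(N\NP))/N
    [3,5] N   <
      [3,4] "sent" : NP/S
      [4,5] "ate" : N\(NP/S)

N\NP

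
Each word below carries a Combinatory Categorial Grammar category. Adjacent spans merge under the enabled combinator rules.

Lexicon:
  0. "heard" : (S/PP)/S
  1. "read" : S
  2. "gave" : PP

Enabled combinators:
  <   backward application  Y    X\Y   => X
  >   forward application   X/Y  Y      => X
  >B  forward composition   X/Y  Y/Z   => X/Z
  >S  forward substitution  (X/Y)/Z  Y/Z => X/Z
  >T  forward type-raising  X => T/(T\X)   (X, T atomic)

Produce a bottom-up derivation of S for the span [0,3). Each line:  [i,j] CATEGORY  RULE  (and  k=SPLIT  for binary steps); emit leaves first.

[0,3] S   >
  [0,2] S/PP   >
    [0,1] "heard" : (S/PP)/S
    [1,2] "read" : S
  [2,3] "gave" : PP

[0,1] (S/PP)/S  lex  "heard"
[1,2] S  lex  "read"
[0,2] S/PP  >  k=1
[2,3] PP  lex  "gave"
[0,3] S  >  k=2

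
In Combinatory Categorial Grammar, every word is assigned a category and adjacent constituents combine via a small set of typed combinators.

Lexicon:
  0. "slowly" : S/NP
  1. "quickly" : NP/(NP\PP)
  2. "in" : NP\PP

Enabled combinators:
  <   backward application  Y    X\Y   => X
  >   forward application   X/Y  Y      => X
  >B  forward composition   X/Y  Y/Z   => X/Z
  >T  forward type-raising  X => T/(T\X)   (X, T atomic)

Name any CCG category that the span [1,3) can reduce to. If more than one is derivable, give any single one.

NP

[0,3] S   >
  [0,1] "slowly" : S/NP
  [1,3] NP   >
    [1,2] "quickly" : NP/(NP\PP)
    [2,3] "in" : NP\PP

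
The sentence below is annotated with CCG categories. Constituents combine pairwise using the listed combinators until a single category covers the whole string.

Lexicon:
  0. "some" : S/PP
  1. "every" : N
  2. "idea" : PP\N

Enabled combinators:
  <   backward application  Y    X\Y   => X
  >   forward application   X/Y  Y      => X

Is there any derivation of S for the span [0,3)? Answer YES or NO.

[0,3] S   >
  [0,1] "some" : S/PP
  [1,3] PP   <
    [1,2] "every" : N
    [2,3] "idea" : PP\N

YES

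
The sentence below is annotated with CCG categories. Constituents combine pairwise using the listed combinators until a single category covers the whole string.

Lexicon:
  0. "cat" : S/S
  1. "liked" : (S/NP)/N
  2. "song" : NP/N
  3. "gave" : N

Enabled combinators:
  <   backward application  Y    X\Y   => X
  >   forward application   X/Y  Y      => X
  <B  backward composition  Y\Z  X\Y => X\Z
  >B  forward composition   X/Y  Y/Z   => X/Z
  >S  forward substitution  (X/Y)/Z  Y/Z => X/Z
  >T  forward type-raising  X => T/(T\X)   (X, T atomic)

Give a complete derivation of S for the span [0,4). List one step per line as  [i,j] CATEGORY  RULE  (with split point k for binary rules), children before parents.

[0,1] S/S  lex  "cat"
[1,2] (S/NP)/N  lex  "liked"
[2,3] NP/N  lex  "song"
[1,3] S/N  >S  k=2
[0,3] S/N  >B  k=1
[3,4] N  lex  "gave"
[0,4] S  >  k=3

[0,4] S   >
  [0,3] S/N   >B
    [0,1] "cat" : S/S
    [1,3] S/N   >S
      [1,2] "liked" : (S/NP)/N
      [2,3] "song" : NP/N
  [3,4] "gave" : N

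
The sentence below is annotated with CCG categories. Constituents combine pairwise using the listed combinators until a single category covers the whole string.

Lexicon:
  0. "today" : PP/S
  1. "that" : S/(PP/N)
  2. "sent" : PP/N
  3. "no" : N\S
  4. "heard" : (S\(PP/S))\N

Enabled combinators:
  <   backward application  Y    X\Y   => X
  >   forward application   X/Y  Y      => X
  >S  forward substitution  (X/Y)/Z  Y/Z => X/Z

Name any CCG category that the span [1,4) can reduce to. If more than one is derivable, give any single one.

[0,5] S   <
  [0,1] "today" : PP/S
  [1,5] S\(PP/S)   <
    [1,4] N   <
      [1,3] S   >
        [1,2] "that" : S/(PP/N)
        [2,3] "sent" : PP/N
      [3,4] "no" : N\S
    [4,5] "heard" : (S\(PP/S))\N

N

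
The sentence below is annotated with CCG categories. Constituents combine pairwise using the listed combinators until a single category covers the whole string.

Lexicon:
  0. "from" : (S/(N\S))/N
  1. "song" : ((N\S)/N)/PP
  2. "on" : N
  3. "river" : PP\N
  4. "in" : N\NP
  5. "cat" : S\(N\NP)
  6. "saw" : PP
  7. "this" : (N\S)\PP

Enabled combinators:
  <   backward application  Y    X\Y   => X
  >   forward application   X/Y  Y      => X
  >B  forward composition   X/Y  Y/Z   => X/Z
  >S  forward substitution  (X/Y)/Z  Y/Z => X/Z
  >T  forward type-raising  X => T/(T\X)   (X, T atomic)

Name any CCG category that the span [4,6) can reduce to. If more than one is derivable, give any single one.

[0,8] S   >
  [0,4] S/N   >S
    [0,1] "from" : (S/(N\S))/N
    [1,4] (N\S)/N   >
      [1,2] "song" : ((N\S)/N)/PP
      [2,4] PP   <
        [2,3] "on" : N
        [3,4] "river" : PP\N
  [4,8] N   <
    [4,6] S   <
      [4,5] "in" : N\NP
      [5,6] "cat" : S\(N\NP)
    [6,8] N\S   <
      [6,7] "saw" : PP
      [7,8] "this" : (N\S)\PP

S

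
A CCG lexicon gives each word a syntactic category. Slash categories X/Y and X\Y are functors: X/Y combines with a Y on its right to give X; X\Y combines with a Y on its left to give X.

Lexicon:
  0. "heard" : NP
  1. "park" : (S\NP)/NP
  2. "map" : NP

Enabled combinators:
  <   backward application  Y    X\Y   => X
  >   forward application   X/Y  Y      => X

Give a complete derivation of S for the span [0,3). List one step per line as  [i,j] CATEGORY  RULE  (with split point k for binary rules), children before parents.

[0,1] NP  lex  "heard"
[1,2] (S\NP)/NP  lex  "park"
[2,3] NP  lex  "map"
[1,3] S\NP  >  k=2
[0,3] S  <  k=1

[0,3] S   <
  [0,1] "heard" : NP
  [1,3] S\NP   >
    [1,2] "park" : (S\NP)/NP
    [2,3] "map" : NP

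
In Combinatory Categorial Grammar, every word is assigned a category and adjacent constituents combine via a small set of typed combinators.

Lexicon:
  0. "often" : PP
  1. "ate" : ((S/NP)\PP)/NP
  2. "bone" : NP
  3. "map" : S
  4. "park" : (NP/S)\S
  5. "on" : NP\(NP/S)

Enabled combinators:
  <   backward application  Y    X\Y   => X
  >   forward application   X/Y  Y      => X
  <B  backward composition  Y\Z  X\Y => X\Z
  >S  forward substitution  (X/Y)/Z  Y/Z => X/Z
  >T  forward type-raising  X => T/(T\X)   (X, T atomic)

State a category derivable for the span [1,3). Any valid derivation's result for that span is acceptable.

[0,6] S   >
  [0,3] S/NP   <
    [0,1] "often" : PP
    [1,3] (S/NP)\PP   >
      [1,2] "ate" : ((S/NP)\PP)/NP
      [2,3] "bone" : NP
  [3,6] NP   <
    [3,5] NP/S   <
      [3,4] "map" : S
      [4,5] "park" : (NP/S)\S
    [5,6] "on" : NP\(NP/S)

(S/NP)\PP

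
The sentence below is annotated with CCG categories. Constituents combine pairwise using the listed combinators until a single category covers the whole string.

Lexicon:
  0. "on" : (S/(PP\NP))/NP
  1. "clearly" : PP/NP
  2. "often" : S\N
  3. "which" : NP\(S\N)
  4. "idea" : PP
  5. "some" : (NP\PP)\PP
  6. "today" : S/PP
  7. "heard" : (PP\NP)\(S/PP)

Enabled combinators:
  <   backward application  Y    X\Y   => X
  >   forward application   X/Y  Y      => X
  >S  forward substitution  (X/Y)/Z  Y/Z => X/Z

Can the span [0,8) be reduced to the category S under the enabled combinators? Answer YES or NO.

YES

[0,8] S   >
  [0,6] S/(PP\NP)   >
    [0,1] "on" : (S/(PP\NP))/NP
    [1,6] NP   <
      [1,4] PP   >
        [1,2] "clearly" : PP/NP
        [2,4] NP   <
          [2,3] "often" : S\N
          [3,4] "which" : NP\(S\N)
      [4,6] NP\PP   <
        [4,5] "idea" : PP
        [5,6] "some" : (NP\PP)\PP
  [6,8] PP\NP   <
    [6,7] "today" : S/PP
    [7,8] "heard" : (PP\NP)\(S/PP)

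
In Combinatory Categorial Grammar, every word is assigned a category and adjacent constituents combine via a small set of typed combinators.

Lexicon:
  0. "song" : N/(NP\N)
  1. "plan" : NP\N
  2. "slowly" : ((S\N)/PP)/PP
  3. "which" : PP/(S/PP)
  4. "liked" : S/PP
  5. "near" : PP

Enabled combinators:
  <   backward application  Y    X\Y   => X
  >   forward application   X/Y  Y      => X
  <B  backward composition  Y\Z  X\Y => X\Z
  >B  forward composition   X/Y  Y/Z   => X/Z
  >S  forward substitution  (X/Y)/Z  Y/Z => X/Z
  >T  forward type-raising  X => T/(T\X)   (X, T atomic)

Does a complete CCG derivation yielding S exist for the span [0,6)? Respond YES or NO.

[0,6] S   <
  [0,2] N   >
    [0,1] "song" : N/(NP\N)
    [1,2] "plan" : NP\N
  [2,6] S\N   >
    [2,5] (S\N)/PP   >
      [2,3] "slowly" : ((S\N)/PP)/PP
      [3,5] PP   >
        [3,4] "which" : PP/(S/PP)
        [4,5] "liked" : S/PP
    [5,6] "near" : PP

YES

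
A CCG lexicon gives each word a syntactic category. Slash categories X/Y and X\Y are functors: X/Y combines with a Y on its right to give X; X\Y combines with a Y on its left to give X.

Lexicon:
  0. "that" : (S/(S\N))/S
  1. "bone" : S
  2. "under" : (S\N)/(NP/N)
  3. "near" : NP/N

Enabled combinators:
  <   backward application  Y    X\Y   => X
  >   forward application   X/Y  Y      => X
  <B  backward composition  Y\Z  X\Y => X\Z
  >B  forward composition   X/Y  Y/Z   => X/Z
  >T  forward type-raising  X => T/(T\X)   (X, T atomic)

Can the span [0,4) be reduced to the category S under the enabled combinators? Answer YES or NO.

[0,4] S   >
  [0,2] S/(S\N)   >
    [0,1] "that" : (S/(S\N))/S
    [1,2] "bone" : S
  [2,4] S\N   >
    [2,3] "under" : (S\N)/(NP/N)
    [3,4] "near" : NP/N

YES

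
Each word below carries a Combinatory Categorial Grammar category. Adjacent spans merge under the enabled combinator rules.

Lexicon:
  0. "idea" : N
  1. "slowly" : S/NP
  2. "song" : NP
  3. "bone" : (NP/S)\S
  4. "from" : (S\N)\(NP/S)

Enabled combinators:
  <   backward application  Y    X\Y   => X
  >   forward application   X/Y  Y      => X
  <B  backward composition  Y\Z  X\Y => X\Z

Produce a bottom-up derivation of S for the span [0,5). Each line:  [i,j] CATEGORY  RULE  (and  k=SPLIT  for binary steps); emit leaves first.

[0,1] N  lex  "idea"
[1,2] S/NP  lex  "slowly"
[2,3] NP  lex  "song"
[1,3] S  >  k=2
[3,4] (NP/S)\S  lex  "bone"
[1,4] NP/S  <  k=3
[4,5] (S\N)\(NP/S)  lex  "from"
[1,5] S\N  <  k=4
[0,5] S  <  k=1

[0,5] S   <
  [0,1] "idea" : N
  [1,5] S\N   <
    [1,4] NP/S   <
      [1,3] S   >
        [1,2] "slowly" : S/NP
        [2,3] "song" : NP
      [3,4] "bone" : (NP/S)\S
    [4,5] "from" : (S\N)\(NP/S)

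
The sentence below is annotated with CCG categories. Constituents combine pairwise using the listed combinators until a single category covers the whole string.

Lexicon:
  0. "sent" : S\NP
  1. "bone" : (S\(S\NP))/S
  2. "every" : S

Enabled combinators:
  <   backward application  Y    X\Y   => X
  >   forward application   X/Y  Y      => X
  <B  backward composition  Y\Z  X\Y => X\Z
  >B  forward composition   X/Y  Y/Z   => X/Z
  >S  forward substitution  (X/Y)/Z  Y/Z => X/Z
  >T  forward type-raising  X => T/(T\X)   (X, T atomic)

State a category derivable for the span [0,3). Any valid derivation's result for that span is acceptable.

S

[0,3] S   <
  [0,1] "sent" : S\NP
  [1,3] S\(S\NP)   >
    [1,2] "bone" : (S\(S\NP))/S
    [2,3] "every" : S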